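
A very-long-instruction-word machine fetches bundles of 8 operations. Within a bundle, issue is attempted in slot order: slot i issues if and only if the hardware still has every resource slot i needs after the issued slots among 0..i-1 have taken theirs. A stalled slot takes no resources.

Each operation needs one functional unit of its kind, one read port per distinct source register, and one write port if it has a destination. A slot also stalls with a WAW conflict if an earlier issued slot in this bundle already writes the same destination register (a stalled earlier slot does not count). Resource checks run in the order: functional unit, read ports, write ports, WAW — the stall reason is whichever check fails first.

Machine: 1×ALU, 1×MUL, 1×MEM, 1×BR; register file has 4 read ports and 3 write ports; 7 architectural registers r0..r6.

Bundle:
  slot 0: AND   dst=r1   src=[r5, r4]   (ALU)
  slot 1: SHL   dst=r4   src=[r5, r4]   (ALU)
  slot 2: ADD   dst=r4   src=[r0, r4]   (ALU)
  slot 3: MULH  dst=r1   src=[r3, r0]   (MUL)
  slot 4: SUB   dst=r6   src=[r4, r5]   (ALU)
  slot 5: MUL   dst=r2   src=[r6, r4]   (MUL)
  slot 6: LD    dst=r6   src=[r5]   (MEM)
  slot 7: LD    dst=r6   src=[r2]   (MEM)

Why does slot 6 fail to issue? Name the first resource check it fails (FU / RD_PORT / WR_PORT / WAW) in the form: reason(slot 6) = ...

(0) want 1×ALU +2rd +1wr — yes → AL0|MU1|ME1|BR1|rd2|wr2
(1) want 1×ALU +2rd +1wr — FU → AL0|MU1|ME1|BR1|rd2|wr2
(2) want 1×ALU +2rd +1wr — FU → AL0|MU1|ME1|BR1|rd2|wr2
(3) want 1×MUL +2rd +1wr — WAW → AL0|MU1|ME1|BR1|rd2|wr2
(4) want 1×ALU +2rd +1wr — FU → AL0|MU1|ME1|BR1|rd2|wr2
(5) want 1×MUL +2rd +1wr — yes → AL0|MU0|ME1|BR1|rd0|wr1
(6) want 1×MEM +1rd +1wr — RD_PORT → AL0|MU0|ME1|BR1|rd0|wr1
(7) want 1×MEM +1rd +1wr — RD_PORT → AL0|MU0|ME1|BR1|rd0|wr1

reason(slot 6) = RD_PORT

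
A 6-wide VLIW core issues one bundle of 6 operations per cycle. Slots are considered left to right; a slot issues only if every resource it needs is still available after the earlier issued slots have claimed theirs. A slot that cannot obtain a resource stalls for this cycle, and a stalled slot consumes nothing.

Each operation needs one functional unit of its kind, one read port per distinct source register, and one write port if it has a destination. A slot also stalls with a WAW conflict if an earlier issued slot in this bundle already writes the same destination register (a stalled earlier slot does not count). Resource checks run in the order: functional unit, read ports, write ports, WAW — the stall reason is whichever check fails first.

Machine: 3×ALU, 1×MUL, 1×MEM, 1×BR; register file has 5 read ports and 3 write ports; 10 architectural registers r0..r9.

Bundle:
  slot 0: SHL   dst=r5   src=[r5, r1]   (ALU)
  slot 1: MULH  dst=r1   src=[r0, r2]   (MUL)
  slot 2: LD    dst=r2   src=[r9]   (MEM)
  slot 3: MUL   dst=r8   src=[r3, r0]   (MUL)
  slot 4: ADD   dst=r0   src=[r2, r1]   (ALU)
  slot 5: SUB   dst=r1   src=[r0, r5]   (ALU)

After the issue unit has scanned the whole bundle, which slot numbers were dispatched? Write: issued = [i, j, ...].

issued = [0, 1, 2]

slot 0 (ALU): ISSUE — free A2,Mu1,Ld1,B1 rp3 wp2
slot 1 (MUL): ISSUE — free A2,Mu0,Ld1,B1 rp1 wp1
slot 2 (MEM): ISSUE — free A2,Mu0,Ld0,B1 rp0 wp0
slot 3 (MUL): stall FU — free A2,Mu0,Ld0,B1 rp0 wp0
slot 4 (ALU): stall RD_PORT — free A2,Mu0,Ld0,B1 rp0 wp0
slot 5 (ALU): stall RD_PORT — free A2,Mu0,Ld0,B1 rp0 wp0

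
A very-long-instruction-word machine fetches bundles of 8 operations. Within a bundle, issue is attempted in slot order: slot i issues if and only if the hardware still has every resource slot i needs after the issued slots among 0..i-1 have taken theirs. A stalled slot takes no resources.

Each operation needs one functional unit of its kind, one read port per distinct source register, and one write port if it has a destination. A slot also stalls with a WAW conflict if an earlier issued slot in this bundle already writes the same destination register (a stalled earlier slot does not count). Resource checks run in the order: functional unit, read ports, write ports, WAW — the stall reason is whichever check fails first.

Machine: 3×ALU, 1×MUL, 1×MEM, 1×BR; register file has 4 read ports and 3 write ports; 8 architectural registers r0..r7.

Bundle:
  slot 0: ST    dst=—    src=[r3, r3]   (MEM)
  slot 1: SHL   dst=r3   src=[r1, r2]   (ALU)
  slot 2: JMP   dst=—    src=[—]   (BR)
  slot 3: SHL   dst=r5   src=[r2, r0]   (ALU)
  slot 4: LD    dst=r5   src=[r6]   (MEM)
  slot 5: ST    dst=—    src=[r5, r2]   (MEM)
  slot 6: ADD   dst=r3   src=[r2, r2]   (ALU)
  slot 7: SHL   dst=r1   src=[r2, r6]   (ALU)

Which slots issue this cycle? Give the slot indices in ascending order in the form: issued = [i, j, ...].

slot 0 (MEM): ISSUE — free A3,Mu1,Ld0,B1 rp3 wp3
slot 1 (ALU): ISSUE — free A2,Mu1,Ld0,B1 rp1 wp2
slot 2 (BR): ISSUE — free A2,Mu1,Ld0,B0 rp1 wp2
slot 3 (ALU): stall RD_PORT — free A2,Mu1,Ld0,B0 rp1 wp2
slot 4 (MEM): stall FU — free A2,Mu1,Ld0,B0 rp1 wp2
slot 5 (MEM): stall FU — free A2,Mu1,Ld0,B0 rp1 wp2
slot 6 (ALU): stall WAW — free A2,Mu1,Ld0,B0 rp1 wp2
slot 7 (ALU): stall RD_PORT — free A2,Mu1,Ld0,B0 rp1 wp2

issued = [0, 1, 2]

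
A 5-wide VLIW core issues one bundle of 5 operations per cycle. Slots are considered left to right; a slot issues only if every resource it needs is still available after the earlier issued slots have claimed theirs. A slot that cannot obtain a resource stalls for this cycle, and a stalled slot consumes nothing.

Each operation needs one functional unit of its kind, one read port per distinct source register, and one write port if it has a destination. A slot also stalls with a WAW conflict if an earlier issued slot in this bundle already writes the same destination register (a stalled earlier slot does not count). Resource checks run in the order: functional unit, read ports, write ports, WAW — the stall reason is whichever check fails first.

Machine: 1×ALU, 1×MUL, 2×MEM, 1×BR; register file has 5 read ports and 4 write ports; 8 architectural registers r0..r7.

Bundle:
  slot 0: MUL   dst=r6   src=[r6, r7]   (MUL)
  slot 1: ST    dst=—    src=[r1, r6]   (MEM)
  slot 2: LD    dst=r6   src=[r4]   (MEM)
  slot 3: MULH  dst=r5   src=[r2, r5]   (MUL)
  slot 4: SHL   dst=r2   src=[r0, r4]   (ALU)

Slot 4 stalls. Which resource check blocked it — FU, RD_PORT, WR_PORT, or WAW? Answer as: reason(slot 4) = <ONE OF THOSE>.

reason(slot 4) = RD_PORT

(0) want 1×MUL +2rd +1wr — yes → AL1|MU0|ME2|BR1|rd3|wr3
(1) want 1×MEM +2rd +0wr — yes → AL1|MU0|ME1|BR1|rd1|wr3
(2) want 1×MEM +1rd +1wr — WAW → AL1|MU0|ME1|BR1|rd1|wr3
(3) want 1×MUL +2rd +1wr — FU → AL1|MU0|ME1|BR1|rd1|wr3
(4) want 1×ALU +2rd +1wr — RD_PORT → AL1|MU0|ME1|BR1|rd1|wr3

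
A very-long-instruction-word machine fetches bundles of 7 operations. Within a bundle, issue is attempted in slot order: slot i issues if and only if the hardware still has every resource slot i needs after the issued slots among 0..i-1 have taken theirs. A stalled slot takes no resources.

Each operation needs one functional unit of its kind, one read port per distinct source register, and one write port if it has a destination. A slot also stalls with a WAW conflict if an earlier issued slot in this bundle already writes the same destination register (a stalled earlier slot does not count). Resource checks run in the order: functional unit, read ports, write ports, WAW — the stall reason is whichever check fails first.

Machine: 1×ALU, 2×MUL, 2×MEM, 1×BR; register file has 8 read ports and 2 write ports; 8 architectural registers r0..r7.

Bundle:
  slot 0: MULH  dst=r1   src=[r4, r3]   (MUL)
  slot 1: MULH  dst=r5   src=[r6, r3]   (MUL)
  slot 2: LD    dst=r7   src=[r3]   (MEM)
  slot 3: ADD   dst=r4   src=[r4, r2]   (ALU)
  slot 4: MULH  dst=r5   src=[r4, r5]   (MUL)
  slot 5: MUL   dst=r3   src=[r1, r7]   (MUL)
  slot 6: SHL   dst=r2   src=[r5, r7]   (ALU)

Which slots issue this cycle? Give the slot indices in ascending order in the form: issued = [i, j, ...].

issued = [0, 1]

#0 MUL src=r4,r3 dispatched  <A:1 Mu:1 Ld:2 B:1 rd:6 wr:1>
#1 MUL src=r6,r3 dispatched  <A:1 Mu:0 Ld:2 B:1 rd:4 wr:0>
#2 MEM src=r3 held:WR_PORT  <A:1 Mu:0 Ld:2 B:1 rd:4 wr:0>
#3 ALU src=r4,r2 held:WR_PORT  <A:1 Mu:0 Ld:2 B:1 rd:4 wr:0>
#4 MUL src=r4,r5 held:FU  <A:1 Mu:0 Ld:2 B:1 rd:4 wr:0>
#5 MUL src=r1,r7 held:FU  <A:1 Mu:0 Ld:2 B:1 rd:4 wr:0>
#6 ALU src=r5,r7 held:WR_PORT  <A:1 Mu:0 Ld:2 B:1 rd:4 wr:0>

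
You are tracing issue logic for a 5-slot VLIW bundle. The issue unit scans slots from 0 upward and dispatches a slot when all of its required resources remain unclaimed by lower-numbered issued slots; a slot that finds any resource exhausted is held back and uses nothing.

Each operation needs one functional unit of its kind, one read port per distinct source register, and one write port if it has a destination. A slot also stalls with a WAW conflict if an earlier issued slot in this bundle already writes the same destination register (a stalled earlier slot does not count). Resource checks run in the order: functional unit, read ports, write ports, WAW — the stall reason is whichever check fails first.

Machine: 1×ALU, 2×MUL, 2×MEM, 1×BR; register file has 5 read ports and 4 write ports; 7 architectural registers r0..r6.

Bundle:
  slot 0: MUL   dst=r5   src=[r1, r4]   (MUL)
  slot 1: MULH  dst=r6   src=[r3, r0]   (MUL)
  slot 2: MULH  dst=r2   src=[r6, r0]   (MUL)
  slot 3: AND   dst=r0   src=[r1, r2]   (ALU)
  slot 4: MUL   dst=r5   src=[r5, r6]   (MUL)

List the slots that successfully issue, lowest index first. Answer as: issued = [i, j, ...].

#0 MUL src=r1,r4 dispatched  <A:1 Mu:1 Ld:2 B:1 rd:3 wr:3>
#1 MUL src=r3,r0 dispatched  <A:1 Mu:0 Ld:2 B:1 rd:1 wr:2>
#2 MUL src=r6,r0 held:FU  <A:1 Mu:0 Ld:2 B:1 rd:1 wr:2>
#3 ALU src=r1,r2 held:RD_PORT  <A:1 Mu:0 Ld:2 B:1 rd:1 wr:2>
#4 MUL src=r5,r6 held:FU  <A:1 Mu:0 Ld:2 B:1 rd:1 wr:2>

issued = [0, 1]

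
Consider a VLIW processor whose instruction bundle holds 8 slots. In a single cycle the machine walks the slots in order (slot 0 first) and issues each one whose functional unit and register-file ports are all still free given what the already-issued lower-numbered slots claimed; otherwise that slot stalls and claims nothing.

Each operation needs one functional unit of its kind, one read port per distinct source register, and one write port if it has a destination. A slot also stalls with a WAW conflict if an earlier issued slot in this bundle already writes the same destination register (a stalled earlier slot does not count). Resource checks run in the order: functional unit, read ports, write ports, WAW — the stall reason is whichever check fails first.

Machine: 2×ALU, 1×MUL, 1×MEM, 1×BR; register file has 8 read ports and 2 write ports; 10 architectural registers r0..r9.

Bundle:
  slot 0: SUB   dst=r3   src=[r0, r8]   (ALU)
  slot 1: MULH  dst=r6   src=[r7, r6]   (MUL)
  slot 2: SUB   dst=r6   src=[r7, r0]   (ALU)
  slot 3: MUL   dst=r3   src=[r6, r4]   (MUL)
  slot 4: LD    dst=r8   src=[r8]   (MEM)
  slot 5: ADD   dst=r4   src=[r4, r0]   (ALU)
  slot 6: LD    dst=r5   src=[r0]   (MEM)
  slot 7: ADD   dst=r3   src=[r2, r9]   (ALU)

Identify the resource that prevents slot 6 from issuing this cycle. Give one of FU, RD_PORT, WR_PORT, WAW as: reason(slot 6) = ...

reason(slot 6) = WR_PORT

(0) want 1×ALU +2rd +1wr — yes → AL1|MU1|ME1|BR1|rd6|wr1
(1) want 1×MUL +2rd +1wr — yes → AL1|MU0|ME1|BR1|rd4|wr0
(2) want 1×ALU +2rd +1wr — WR_PORT → AL1|MU0|ME1|BR1|rd4|wr0
(3) want 1×MUL +2rd +1wr — FU → AL1|MU0|ME1|BR1|rd4|wr0
(4) want 1×MEM +1rd +1wr — WR_PORT → AL1|MU0|ME1|BR1|rd4|wr0
(5) want 1×ALU +2rd +1wr — WR_PORT → AL1|MU0|ME1|BR1|rd4|wr0
(6) want 1×MEM +1rd +1wr — WR_PORT → AL1|MU0|ME1|BR1|rd4|wr0
(7) want 1×ALU +2rd +1wr — WR_PORT → AL1|MU0|ME1|BR1|rd4|wr0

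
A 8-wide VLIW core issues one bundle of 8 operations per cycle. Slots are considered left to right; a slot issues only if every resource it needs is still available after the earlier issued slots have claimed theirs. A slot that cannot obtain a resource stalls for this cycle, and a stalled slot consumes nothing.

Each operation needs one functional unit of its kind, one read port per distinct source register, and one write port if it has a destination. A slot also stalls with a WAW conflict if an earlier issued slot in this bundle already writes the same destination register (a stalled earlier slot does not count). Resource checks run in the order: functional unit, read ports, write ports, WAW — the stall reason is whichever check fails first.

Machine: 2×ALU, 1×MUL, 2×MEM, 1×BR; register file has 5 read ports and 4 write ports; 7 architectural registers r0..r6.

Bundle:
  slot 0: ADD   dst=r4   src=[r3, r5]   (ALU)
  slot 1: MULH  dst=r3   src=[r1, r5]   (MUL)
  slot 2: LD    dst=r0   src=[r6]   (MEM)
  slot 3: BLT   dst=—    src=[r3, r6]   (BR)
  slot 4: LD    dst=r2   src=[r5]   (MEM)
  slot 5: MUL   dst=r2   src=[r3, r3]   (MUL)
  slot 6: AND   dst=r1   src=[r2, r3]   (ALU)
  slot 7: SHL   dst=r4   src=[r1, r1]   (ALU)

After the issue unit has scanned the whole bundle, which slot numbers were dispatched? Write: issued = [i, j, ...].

issued = [0, 1, 2]

slot 0 (ALU): ISSUE — free A1,Mu1,Ld2,B1 rp3 wp3
slot 1 (MUL): ISSUE — free A1,Mu0,Ld2,B1 rp1 wp2
slot 2 (MEM): ISSUE — free A1,Mu0,Ld1,B1 rp0 wp1
slot 3 (BR): stall RD_PORT — free A1,Mu0,Ld1,B1 rp0 wp1
slot 4 (MEM): stall RD_PORT — free A1,Mu0,Ld1,B1 rp0 wp1
slot 5 (MUL): stall FU — free A1,Mu0,Ld1,B1 rp0 wp1
slot 6 (ALU): stall RD_PORT — free A1,Mu0,Ld1,B1 rp0 wp1
slot 7 (ALU): stall RD_PORT — free A1,Mu0,Ld1,B1 rp0 wp1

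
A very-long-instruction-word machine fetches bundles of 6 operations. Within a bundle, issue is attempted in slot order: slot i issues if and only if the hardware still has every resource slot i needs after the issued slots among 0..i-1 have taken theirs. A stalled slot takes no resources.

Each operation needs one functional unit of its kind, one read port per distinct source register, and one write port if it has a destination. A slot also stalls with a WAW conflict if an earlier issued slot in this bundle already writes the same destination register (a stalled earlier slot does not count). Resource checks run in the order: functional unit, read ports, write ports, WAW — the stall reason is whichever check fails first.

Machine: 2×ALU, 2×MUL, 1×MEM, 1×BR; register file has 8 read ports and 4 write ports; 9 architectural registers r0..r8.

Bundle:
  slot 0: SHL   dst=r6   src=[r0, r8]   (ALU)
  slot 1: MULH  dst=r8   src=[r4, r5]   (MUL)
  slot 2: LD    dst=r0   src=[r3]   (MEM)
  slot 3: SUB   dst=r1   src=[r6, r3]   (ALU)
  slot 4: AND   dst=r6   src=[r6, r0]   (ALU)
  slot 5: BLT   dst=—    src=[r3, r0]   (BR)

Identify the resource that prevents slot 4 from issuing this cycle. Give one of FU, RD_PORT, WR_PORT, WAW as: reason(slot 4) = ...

#0 ALU src=r0,r8 dispatched  <A:1 Mu:2 Ld:1 B:1 rd:6 wr:3>
#1 MUL src=r4,r5 dispatched  <A:1 Mu:1 Ld:1 B:1 rd:4 wr:2>
#2 MEM src=r3 dispatched  <A:1 Mu:1 Ld:0 B:1 rd:3 wr:1>
#3 ALU src=r6,r3 dispatched  <A:0 Mu:1 Ld:0 B:1 rd:1 wr:0>
#4 ALU src=r6,r0 held:FU  <A:0 Mu:1 Ld:0 B:1 rd:1 wr:0>
#5 BR src=r3,r0 held:RD_PORT  <A:0 Mu:1 Ld:0 B:1 rd:1 wr:0>

reason(slot 4) = FU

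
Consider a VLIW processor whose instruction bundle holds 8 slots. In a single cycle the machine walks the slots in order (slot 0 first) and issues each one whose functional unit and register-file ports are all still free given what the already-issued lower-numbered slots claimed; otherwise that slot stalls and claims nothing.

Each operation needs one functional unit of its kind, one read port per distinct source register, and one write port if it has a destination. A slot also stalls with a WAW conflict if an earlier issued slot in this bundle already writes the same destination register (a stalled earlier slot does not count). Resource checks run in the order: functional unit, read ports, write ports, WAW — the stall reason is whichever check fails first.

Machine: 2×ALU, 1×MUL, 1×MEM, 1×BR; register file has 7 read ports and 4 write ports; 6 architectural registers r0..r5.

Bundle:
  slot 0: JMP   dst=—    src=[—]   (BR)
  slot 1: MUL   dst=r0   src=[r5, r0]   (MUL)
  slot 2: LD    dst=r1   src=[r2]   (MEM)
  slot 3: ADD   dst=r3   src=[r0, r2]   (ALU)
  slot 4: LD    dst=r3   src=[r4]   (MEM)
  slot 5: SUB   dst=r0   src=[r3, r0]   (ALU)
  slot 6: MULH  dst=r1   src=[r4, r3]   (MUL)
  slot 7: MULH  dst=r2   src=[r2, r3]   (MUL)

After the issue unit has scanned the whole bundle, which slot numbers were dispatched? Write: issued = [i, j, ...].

(0) want 1×BR +0rd +0wr — yes → AL2|MU1|ME1|BR0|rd7|wr4
(1) want 1×MUL +2rd +1wr — yes → AL2|MU0|ME1|BR0|rd5|wr3
(2) want 1×MEM +1rd +1wr — yes → AL2|MU0|ME0|BR0|rd4|wr2
(3) want 1×ALU +2rd +1wr — yes → AL1|MU0|ME0|BR0|rd2|wr1
(4) want 1×MEM +1rd +1wr — FU → AL1|MU0|ME0|BR0|rd2|wr1
(5) want 1×ALU +2rd +1wr — WAW → AL1|MU0|ME0|BR0|rd2|wr1
(6) want 1×MUL +2rd +1wr — FU → AL1|MU0|ME0|BR0|rd2|wr1
(7) want 1×MUL +2rd +1wr — FU → AL1|MU0|ME0|BR0|rd2|wr1

issued = [0, 1, 2, 3]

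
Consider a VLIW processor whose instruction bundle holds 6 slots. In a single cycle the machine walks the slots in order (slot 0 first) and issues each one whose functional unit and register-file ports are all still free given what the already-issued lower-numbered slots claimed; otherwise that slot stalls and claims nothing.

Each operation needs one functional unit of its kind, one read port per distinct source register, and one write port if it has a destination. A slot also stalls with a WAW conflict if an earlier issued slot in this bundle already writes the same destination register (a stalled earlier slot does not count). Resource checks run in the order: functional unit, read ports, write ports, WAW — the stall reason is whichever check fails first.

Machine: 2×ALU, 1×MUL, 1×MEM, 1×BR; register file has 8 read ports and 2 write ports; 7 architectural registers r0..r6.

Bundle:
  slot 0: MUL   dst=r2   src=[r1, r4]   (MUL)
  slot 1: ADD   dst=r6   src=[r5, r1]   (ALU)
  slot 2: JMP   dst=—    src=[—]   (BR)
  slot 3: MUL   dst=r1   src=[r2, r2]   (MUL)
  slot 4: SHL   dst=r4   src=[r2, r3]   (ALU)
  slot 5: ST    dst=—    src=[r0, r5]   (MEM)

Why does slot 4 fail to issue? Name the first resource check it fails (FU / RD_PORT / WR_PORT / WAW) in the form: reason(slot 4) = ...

#0 MUL src=r1,r4 dispatched  <A:2 Mu:0 Ld:1 B:1 rd:6 wr:1>
#1 ALU src=r5,r1 dispatched  <A:1 Mu:0 Ld:1 B:1 rd:4 wr:0>
#2 BR src=- dispatched  <A:1 Mu:0 Ld:1 B:0 rd:4 wr:0>
#3 MUL src=r2,r2 held:FU  <A:1 Mu:0 Ld:1 B:0 rd:4 wr:0>
#4 ALU src=r2,r3 held:WR_PORT  <A:1 Mu:0 Ld:1 B:0 rd:4 wr:0>
#5 MEM src=r0,r5 dispatched  <A:1 Mu:0 Ld:0 B:0 rd:2 wr:0>

reason(slot 4) = WR_PORT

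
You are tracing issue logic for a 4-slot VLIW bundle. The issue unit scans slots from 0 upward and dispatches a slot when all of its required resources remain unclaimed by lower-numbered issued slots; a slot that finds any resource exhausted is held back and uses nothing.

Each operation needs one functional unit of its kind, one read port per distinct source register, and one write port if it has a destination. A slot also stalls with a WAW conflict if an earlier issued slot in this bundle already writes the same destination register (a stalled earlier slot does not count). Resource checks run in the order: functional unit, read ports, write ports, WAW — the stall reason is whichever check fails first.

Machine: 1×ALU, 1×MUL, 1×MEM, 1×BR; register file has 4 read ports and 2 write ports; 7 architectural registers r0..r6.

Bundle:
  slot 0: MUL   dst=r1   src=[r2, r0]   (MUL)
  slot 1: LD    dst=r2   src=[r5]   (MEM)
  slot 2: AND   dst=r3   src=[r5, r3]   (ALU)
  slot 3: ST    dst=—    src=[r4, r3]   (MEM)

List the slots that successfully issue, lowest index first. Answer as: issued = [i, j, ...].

issued = [0, 1]

slot 0 (MUL): ISSUE — free A1,Mu0,Ld1,B1 rp2 wp1
slot 1 (MEM): ISSUE — free A1,Mu0,Ld0,B1 rp1 wp0
slot 2 (ALU): stall RD_PORT — free A1,Mu0,Ld0,B1 rp1 wp0
slot 3 (MEM): stall FU — free A1,Mu0,Ld0,B1 rp1 wp0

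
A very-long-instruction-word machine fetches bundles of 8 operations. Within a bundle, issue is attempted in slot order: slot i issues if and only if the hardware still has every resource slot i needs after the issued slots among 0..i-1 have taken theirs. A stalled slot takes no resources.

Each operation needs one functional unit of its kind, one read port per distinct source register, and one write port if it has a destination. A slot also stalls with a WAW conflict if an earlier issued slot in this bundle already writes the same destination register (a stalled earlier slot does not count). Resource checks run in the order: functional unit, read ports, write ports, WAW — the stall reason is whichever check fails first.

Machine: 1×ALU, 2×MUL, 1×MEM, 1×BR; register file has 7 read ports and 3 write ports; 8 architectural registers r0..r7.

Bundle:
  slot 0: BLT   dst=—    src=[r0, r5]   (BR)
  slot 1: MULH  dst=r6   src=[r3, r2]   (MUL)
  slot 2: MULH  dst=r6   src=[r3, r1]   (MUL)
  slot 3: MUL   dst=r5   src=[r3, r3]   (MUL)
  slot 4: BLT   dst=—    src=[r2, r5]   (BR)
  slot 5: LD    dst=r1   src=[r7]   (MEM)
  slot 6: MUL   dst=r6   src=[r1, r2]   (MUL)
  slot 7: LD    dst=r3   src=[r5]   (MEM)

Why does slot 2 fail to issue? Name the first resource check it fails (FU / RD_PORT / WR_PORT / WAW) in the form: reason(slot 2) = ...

reason(slot 2) = WAW

(0) want 1×BR +2rd +0wr — yes → AL1|MU2|ME1|BR0|rd5|wr3
(1) want 1×MUL +2rd +1wr — yes → AL1|MU1|ME1|BR0|rd3|wr2
(2) want 1×MUL +2rd +1wr — WAW → AL1|MU1|ME1|BR0|rd3|wr2
(3) want 1×MUL +1rd +1wr — yes → AL1|MU0|ME1|BR0|rd2|wr1
(4) want 1×BR +2rd +0wr — FU → AL1|MU0|ME1|BR0|rd2|wr1
(5) want 1×MEM +1rd +1wr — yes → AL1|MU0|ME0|BR0|rd1|wr0
(6) want 1×MUL +2rd +1wr — FU → AL1|MU0|ME0|BR0|rd1|wr0
(7) want 1×MEM +1rd +1wr — FU → AL1|MU0|ME0|BR0|rd1|wr0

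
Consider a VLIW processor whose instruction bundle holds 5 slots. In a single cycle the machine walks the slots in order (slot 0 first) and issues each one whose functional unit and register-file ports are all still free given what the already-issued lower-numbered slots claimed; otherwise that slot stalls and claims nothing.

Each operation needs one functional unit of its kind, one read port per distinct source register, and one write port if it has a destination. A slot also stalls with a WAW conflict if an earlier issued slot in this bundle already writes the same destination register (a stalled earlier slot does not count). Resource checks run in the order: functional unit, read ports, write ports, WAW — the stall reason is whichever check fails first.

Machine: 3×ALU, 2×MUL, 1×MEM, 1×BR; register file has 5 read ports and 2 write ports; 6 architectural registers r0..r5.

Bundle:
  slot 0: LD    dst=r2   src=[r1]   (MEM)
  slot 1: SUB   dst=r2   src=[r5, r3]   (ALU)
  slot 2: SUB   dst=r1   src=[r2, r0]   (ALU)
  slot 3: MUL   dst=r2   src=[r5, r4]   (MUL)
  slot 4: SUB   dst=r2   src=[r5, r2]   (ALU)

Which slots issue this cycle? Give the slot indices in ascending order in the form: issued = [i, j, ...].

#0 MEM src=r1 dispatched  <A:3 Mu:2 Ld:0 B:1 rd:4 wr:1>
#1 ALU src=r5,r3 held:WAW  <A:3 Mu:2 Ld:0 B:1 rd:4 wr:1>
#2 ALU src=r2,r0 dispatched  <A:2 Mu:2 Ld:0 B:1 rd:2 wr:0>
#3 MUL src=r5,r4 held:WR_PORT  <A:2 Mu:2 Ld:0 B:1 rd:2 wr:0>
#4 ALU src=r5,r2 held:WR_PORT  <A:2 Mu:2 Ld:0 B:1 rd:2 wr:0>

issued = [0, 2]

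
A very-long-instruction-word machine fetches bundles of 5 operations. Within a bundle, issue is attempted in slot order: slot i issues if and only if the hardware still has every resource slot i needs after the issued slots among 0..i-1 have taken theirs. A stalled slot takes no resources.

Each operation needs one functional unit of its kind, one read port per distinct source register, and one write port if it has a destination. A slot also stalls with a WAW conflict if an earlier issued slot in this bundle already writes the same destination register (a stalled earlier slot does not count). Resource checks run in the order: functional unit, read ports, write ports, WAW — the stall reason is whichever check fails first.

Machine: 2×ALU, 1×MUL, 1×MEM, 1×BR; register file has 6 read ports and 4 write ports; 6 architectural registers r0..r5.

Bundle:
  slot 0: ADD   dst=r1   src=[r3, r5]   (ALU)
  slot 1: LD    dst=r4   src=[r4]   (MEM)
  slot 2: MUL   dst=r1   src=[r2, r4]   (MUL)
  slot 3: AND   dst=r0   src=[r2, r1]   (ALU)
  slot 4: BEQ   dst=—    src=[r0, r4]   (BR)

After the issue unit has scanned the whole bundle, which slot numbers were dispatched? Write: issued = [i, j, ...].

issued = [0, 1, 3]

[0] ALU needs rd=2 wr=1: ok; after: ALU=1 MUL=1 MEM=1 BR=1, R=4, W=3
[1] MEM needs rd=1 wr=1: ok; after: ALU=1 MUL=1 MEM=0 BR=1, R=3, W=2
[2] MUL needs rd=2 wr=1: WAW; after: ALU=1 MUL=1 MEM=0 BR=1, R=3, W=2
[3] ALU needs rd=2 wr=1: ok; after: ALU=0 MUL=1 MEM=0 BR=1, R=1, W=1
[4] BR needs rd=2 wr=0: RD_PORT; after: ALU=0 MUL=1 MEM=0 BR=1, R=1, W=1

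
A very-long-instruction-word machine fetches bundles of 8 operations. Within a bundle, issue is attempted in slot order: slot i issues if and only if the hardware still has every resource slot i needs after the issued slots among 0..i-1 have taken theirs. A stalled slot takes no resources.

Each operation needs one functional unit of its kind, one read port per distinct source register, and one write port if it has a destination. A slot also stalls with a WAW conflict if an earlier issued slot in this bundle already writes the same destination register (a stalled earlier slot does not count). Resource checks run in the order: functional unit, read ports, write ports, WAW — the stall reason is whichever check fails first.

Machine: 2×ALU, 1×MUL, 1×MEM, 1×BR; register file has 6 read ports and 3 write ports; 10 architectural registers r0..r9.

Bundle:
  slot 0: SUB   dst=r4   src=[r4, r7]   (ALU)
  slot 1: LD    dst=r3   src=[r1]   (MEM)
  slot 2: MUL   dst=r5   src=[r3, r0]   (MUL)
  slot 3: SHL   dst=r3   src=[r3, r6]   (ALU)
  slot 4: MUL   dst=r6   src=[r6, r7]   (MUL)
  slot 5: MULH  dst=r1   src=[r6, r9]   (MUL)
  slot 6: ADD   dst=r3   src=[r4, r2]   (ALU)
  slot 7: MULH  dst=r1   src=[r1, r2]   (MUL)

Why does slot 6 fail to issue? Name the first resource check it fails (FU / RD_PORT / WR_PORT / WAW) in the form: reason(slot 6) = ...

[0] ALU needs rd=2 wr=1: ok; after: ALU=1 MUL=1 MEM=1 BR=1, R=4, W=2
[1] MEM needs rd=1 wr=1: ok; after: ALU=1 MUL=1 MEM=0 BR=1, R=3, W=1
[2] MUL needs rd=2 wr=1: ok; after: ALU=1 MUL=0 MEM=0 BR=1, R=1, W=0
[3] ALU needs rd=2 wr=1: RD_PORT; after: ALU=1 MUL=0 MEM=0 BR=1, R=1, W=0
[4] MUL needs rd=2 wr=1: FU; after: ALU=1 MUL=0 MEM=0 BR=1, R=1, W=0
[5] MUL needs rd=2 wr=1: FU; after: ALU=1 MUL=0 MEM=0 BR=1, R=1, W=0
[6] ALU needs rd=2 wr=1: RD_PORT; after: ALU=1 MUL=0 MEM=0 BR=1, R=1, W=0
[7] MUL needs rd=2 wr=1: FU; after: ALU=1 MUL=0 MEM=0 BR=1, R=1, W=0

reason(slot 6) = RD_PORT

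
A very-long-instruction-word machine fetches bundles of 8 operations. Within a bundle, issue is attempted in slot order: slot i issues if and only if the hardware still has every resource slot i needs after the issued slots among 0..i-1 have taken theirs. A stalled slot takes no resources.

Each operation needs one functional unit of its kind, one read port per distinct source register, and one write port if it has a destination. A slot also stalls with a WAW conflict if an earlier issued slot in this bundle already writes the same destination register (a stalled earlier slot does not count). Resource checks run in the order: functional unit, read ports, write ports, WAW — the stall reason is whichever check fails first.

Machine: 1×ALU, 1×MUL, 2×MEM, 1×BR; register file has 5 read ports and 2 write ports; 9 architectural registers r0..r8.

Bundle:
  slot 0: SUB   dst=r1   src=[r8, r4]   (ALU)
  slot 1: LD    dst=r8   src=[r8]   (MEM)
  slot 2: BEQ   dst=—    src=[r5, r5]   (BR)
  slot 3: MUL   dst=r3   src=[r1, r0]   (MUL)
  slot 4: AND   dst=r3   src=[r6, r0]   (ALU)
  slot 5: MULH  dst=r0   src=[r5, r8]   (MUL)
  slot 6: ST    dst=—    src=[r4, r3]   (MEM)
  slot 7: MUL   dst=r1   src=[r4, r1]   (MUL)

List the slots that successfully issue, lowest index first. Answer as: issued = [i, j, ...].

issued = [0, 1, 2]

slot 0 (ALU): ISSUE — free A0,Mu1,Ld2,B1 rp3 wp1
slot 1 (MEM): ISSUE — free A0,Mu1,Ld1,B1 rp2 wp0
slot 2 (BR): ISSUE — free A0,Mu1,Ld1,B0 rp1 wp0
slot 3 (MUL): stall RD_PORT — free A0,Mu1,Ld1,B0 rp1 wp0
slot 4 (ALU): stall FU — free A0,Mu1,Ld1,B0 rp1 wp0
slot 5 (MUL): stall RD_PORT — free A0,Mu1,Ld1,B0 rp1 wp0
slot 6 (MEM): stall RD_PORT — free A0,Mu1,Ld1,B0 rp1 wp0
slot 7 (MUL): stall RD_PORT — free A0,Mu1,Ld1,B0 rp1 wp0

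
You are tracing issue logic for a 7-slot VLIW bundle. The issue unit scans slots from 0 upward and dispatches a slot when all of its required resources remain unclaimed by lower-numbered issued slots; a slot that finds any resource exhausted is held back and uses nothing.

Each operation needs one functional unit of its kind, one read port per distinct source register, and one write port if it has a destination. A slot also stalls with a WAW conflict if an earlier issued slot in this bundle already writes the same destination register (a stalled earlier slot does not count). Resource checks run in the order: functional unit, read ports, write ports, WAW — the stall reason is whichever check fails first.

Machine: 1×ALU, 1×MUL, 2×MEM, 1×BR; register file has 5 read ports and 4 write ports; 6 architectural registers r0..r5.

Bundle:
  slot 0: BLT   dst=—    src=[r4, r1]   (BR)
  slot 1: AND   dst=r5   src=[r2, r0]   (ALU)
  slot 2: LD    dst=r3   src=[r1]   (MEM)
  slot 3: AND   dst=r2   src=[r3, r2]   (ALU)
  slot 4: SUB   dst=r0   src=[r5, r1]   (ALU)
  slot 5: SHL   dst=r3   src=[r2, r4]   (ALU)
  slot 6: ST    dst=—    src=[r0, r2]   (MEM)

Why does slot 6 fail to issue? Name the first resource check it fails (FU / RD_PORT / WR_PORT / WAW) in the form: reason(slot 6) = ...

reason(slot 6) = RD_PORT

slot 0 (BR): ISSUE — free A1,Mu1,Ld2,B0 rp3 wp4
slot 1 (ALU): ISSUE — free A0,Mu1,Ld2,B0 rp1 wp3
slot 2 (MEM): ISSUE — free A0,Mu1,Ld1,B0 rp0 wp2
slot 3 (ALU): stall FU — free A0,Mu1,Ld1,B0 rp0 wp2
slot 4 (ALU): stall FU — free A0,Mu1,Ld1,B0 rp0 wp2
slot 5 (ALU): stall FU — free A0,Mu1,Ld1,B0 rp0 wp2
slot 6 (MEM): stall RD_PORT — free A0,Mu1,Ld1,B0 rp0 wp2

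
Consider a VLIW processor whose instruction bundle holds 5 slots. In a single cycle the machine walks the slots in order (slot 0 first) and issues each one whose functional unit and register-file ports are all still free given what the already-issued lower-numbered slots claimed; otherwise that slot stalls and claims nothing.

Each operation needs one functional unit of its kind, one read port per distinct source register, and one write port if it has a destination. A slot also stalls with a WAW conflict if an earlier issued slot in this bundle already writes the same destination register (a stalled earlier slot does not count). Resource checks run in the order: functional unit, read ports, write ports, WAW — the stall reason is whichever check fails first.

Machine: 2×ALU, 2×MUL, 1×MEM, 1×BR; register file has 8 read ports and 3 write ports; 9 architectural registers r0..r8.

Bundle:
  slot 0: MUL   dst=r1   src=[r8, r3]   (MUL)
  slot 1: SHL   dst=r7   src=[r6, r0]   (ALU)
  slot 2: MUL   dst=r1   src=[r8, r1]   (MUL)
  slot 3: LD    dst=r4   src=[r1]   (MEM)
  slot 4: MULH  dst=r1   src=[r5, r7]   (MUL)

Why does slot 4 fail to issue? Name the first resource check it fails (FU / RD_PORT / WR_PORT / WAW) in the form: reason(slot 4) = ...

reason(slot 4) = WR_PORT

  0. MUL→r1 ⇒ go  {2A/1Mu/1Ld/1B | 6r 2w}
  1. ALU→r7 ⇒ go  {1A/1Mu/1Ld/1B | 4r 1w}
  2. MUL→r1 ⇒ no(WAW)  {1A/1Mu/1Ld/1B | 4r 1w}
  3. MEM→r4 ⇒ go  {1A/1Mu/0Ld/1B | 3r 0w}
  4. MUL→r1 ⇒ no(WR_PORT)  {1A/1Mu/0Ld/1B | 3r 0w}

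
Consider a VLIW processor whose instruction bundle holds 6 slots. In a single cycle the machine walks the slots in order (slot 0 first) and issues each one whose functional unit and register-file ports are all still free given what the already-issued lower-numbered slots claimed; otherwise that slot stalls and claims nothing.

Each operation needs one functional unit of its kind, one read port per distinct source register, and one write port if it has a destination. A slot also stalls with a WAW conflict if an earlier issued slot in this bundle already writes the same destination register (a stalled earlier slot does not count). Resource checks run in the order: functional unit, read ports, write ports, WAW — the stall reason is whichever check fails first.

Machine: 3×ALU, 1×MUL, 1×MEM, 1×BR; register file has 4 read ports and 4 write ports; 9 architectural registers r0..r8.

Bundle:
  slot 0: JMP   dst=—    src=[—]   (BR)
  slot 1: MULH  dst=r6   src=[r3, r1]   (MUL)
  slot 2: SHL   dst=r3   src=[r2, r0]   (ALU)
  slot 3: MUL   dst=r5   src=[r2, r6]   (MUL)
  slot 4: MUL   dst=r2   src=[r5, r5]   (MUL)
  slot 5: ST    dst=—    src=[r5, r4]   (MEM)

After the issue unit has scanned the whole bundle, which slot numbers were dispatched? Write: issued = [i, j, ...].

[0] BR needs rd=0 wr=0: ok; after: ALU=3 MUL=1 MEM=1 BR=0, R=4, W=4
[1] MUL needs rd=2 wr=1: ok; after: ALU=3 MUL=0 MEM=1 BR=0, R=2, W=3
[2] ALU needs rd=2 wr=1: ok; after: ALU=2 MUL=0 MEM=1 BR=0, R=0, W=2
[3] MUL needs rd=2 wr=1: FU; after: ALU=2 MUL=0 MEM=1 BR=0, R=0, W=2
[4] MUL needs rd=1 wr=1: FU; after: ALU=2 MUL=0 MEM=1 BR=0, R=0, W=2
[5] MEM needs rd=2 wr=0: RD_PORT; after: ALU=2 MUL=0 MEM=1 BR=0, R=0, W=2

issued = [0, 1, 2]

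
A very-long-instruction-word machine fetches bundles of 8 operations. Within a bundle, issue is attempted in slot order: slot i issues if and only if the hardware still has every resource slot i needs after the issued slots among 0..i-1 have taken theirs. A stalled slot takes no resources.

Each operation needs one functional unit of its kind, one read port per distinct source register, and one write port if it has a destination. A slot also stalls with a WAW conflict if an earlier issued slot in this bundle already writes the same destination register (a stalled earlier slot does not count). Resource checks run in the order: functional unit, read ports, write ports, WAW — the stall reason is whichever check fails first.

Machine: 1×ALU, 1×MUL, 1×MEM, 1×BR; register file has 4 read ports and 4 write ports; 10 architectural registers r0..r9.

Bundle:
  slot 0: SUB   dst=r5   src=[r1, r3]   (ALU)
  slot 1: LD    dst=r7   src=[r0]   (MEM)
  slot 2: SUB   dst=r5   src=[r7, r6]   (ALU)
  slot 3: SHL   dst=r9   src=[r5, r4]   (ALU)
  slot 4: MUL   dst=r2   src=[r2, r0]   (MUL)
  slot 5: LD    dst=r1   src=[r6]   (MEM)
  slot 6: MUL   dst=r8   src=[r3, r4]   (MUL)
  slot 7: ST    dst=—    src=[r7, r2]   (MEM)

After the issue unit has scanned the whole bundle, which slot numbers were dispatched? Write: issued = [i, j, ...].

slot 0 (ALU): ISSUE — free A0,Mu1,Ld1,B1 rp2 wp3
slot 1 (MEM): ISSUE — free A0,Mu1,Ld0,B1 rp1 wp2
slot 2 (ALU): stall FU — free A0,Mu1,Ld0,B1 rp1 wp2
slot 3 (ALU): stall FU — free A0,Mu1,Ld0,B1 rp1 wp2
slot 4 (MUL): stall RD_PORT — free A0,Mu1,Ld0,B1 rp1 wp2
slot 5 (MEM): stall FU — free A0,Mu1,Ld0,B1 rp1 wp2
slot 6 (MUL): stall RD_PORT — free A0,Mu1,Ld0,B1 rp1 wp2
slot 7 (MEM): stall FU — free A0,Mu1,Ld0,B1 rp1 wp2

issued = [0, 1]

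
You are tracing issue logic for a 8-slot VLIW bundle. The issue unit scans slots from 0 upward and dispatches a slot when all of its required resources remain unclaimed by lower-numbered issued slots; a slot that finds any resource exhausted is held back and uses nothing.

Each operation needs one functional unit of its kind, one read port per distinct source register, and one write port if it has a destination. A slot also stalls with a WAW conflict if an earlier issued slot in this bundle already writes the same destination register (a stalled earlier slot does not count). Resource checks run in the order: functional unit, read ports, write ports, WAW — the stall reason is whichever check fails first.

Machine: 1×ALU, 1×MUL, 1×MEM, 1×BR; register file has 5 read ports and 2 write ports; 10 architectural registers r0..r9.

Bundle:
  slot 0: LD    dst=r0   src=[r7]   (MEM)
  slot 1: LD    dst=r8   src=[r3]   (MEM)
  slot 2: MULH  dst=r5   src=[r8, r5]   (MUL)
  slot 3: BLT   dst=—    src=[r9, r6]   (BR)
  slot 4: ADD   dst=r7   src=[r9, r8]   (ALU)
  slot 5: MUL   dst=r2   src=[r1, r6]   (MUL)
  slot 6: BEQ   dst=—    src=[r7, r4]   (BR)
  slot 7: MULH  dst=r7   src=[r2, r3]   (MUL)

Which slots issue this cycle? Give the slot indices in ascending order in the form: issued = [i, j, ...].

issued = [0, 2, 3]

slot 0 (MEM): ISSUE — free A1,Mu1,Ld0,B1 rp4 wp1
slot 1 (MEM): stall FU — free A1,Mu1,Ld0,B1 rp4 wp1
slot 2 (MUL): ISSUE — free A1,Mu0,Ld0,B1 rp2 wp0
slot 3 (BR): ISSUE — free A1,Mu0,Ld0,B0 rp0 wp0
slot 4 (ALU): stall RD_PORT — free A1,Mu0,Ld0,B0 rp0 wp0
slot 5 (MUL): stall FU — free A1,Mu0,Ld0,B0 rp0 wp0
slot 6 (BR): stall FU — free A1,Mu0,Ld0,B0 rp0 wp0
slot 7 (MUL): stall FU — free A1,Mu0,Ld0,B0 rp0 wp0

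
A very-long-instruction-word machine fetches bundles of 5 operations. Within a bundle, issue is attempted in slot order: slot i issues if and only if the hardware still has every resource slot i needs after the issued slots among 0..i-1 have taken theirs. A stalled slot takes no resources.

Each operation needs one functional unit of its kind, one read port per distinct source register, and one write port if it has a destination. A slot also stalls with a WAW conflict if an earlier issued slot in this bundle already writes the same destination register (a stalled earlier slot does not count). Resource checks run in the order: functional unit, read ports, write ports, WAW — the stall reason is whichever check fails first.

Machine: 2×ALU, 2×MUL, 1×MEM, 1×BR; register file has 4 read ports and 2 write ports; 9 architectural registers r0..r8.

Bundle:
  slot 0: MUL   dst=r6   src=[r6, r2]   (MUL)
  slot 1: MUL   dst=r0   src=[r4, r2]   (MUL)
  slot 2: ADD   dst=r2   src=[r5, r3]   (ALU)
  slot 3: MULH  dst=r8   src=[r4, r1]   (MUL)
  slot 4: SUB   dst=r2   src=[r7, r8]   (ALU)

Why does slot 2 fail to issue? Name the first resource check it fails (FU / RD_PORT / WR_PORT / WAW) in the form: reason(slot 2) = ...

[0] MUL needs rd=2 wr=1: ok; after: ALU=2 MUL=1 MEM=1 BR=1, R=2, W=1
[1] MUL needs rd=2 wr=1: ok; after: ALU=2 MUL=0 MEM=1 BR=1, R=0, W=0
[2] ALU needs rd=2 wr=1: RD_PORT; after: ALU=2 MUL=0 MEM=1 BR=1, R=0, W=0
[3] MUL needs rd=2 wr=1: FU; after: ALU=2 MUL=0 MEM=1 BR=1, R=0, W=0
[4] ALU needs rd=2 wr=1: RD_PORT; after: ALU=2 MUL=0 MEM=1 BR=1, R=0, W=0

reason(slot 2) = RD_PORT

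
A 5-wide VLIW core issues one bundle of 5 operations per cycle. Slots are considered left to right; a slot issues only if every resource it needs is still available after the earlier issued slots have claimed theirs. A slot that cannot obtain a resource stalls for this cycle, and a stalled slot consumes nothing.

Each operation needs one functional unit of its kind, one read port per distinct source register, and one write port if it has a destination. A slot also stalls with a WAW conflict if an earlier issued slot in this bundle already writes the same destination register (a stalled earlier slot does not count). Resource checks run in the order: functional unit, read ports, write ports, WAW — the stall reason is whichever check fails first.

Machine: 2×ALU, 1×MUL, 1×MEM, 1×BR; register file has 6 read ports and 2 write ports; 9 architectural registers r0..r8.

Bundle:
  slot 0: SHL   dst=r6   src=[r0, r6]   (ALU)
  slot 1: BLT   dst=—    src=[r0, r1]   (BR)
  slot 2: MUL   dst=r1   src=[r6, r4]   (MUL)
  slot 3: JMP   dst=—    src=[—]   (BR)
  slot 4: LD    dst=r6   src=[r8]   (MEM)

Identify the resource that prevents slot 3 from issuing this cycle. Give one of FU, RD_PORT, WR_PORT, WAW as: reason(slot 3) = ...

  0. ALU→r6 ⇒ go  {1A/1Mu/1Ld/1B | 4r 1w}
  1. BR ⇒ go  {1A/1Mu/1Ld/0B | 2r 1w}
  2. MUL→r1 ⇒ go  {1A/0Mu/1Ld/0B | 0r 0w}
  3. BR ⇒ no(FU)  {1A/0Mu/1Ld/0B | 0r 0w}
  4. MEM→r6 ⇒ no(RD_PORT)  {1A/0Mu/1Ld/0B | 0r 0w}

reason(slot 3) = FU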